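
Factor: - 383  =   - 383^1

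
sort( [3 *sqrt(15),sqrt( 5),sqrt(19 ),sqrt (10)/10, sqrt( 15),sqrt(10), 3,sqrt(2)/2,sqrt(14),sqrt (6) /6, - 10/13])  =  [ - 10/13,sqrt(10)/10,sqrt( 6) /6 , sqrt (2 ) /2, sqrt( 5),3,sqrt( 10),sqrt( 14), sqrt( 15 ),sqrt(19),3*  sqrt( 15)]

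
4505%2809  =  1696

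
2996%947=155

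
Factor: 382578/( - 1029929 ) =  - 2^1*  3^1*7^1*9109^1*1029929^( - 1) 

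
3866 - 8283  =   - 4417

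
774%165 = 114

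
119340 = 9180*13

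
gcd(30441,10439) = 73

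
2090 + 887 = 2977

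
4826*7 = 33782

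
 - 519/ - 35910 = 173/11970 =0.01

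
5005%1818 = 1369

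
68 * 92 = 6256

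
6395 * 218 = 1394110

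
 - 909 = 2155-3064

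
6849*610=4177890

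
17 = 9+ 8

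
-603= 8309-8912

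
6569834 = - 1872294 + 8442128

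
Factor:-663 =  - 3^1*13^1*17^1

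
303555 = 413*735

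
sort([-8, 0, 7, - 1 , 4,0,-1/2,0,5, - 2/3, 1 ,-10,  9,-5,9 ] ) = [ - 10, - 8,  -  5,-1,-2/3,  -  1/2, 0, 0 , 0, 1,4 , 5, 7, 9,9] 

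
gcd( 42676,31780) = 908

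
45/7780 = 9/1556 = 0.01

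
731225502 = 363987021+367238481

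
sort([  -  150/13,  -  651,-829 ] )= [ - 829, - 651,- 150/13]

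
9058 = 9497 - 439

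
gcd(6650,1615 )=95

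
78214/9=8690 + 4/9 = 8690.44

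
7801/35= 7801/35 = 222.89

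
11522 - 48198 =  - 36676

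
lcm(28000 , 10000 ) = 140000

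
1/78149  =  1/78149 = 0.00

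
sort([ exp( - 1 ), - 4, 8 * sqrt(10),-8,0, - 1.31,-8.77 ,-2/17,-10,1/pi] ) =[-10 ,- 8.77, - 8,  -  4, - 1.31, - 2/17, 0  ,  1/pi,exp( - 1),8 * sqrt( 10 ) ]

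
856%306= 244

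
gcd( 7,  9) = 1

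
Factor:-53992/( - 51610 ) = 2^2*5^( - 1)  *13^(-1)*17^1 = 68/65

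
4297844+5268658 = 9566502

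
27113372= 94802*286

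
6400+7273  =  13673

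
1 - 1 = 0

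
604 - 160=444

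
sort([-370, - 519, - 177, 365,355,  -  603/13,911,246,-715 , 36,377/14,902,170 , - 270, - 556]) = [-715, -556, - 519,  -  370, - 270, - 177, - 603/13, 377/14,  36 , 170,246,355,365, 902,911]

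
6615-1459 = 5156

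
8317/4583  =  1 + 3734/4583 = 1.81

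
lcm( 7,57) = 399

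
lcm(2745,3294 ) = 16470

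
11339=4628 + 6711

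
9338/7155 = 1+ 2183/7155 = 1.31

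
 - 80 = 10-90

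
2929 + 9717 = 12646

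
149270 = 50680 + 98590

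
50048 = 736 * 68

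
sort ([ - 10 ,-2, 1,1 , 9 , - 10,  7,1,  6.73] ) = [- 10, - 10 , - 2,1, 1,1  ,  6.73, 7, 9]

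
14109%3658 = 3135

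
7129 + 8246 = 15375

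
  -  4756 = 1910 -6666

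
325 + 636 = 961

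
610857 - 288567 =322290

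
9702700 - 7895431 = 1807269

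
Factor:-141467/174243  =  -587/723 = - 3^(-1)*241^( - 1)*587^1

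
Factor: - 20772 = -2^2*3^2*577^1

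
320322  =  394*813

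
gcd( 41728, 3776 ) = 64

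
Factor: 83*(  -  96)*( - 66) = 2^6*3^2*11^1*83^1 = 525888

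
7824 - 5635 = 2189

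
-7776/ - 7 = 7776/7  =  1110.86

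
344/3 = 344/3 = 114.67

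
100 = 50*2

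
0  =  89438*0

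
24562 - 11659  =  12903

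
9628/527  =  18 + 142/527 = 18.27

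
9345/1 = 9345 = 9345.00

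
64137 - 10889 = 53248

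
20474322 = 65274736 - 44800414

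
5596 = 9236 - 3640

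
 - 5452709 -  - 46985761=41533052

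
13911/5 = 2782 + 1/5  =  2782.20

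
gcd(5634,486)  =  18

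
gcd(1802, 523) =1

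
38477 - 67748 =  - 29271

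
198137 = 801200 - 603063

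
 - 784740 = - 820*957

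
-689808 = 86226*( - 8)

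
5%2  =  1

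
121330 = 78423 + 42907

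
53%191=53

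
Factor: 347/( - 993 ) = - 3^( -1 )*331^(  -  1)*347^1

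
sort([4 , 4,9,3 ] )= [ 3,4, 4,9 ]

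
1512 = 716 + 796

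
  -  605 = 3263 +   -  3868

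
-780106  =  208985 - 989091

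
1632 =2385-753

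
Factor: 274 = 2^1*137^1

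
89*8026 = 714314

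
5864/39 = 5864/39 = 150.36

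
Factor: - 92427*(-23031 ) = 3^4* 853^1*30809^1=2128686237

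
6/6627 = 2/2209 = 0.00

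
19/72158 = 19/72158  =  0.00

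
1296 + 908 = 2204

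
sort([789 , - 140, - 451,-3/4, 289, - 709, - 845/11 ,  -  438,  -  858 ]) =[-858, - 709,-451, - 438, - 140,-845/11,- 3/4,289,789]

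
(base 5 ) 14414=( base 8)2322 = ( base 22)2C2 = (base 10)1234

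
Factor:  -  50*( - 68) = 3400 = 2^3*5^2 * 17^1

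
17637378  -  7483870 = 10153508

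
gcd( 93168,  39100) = 4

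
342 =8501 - 8159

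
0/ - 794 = 0/1 = - 0.00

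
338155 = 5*67631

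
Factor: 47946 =2^1*3^1*61^1*131^1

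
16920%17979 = 16920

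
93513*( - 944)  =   - 88276272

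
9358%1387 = 1036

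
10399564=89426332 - 79026768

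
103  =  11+92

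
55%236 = 55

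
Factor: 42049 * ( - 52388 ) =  - 2^2*7^2*1871^1 *6007^1  =  - 2202863012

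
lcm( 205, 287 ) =1435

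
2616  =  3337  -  721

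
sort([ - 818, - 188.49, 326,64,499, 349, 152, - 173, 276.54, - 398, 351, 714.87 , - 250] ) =[  -  818, - 398, - 250, - 188.49,  -  173,64,152, 276.54,  326, 349,351, 499,714.87]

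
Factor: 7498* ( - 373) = - 2^1*23^1*163^1*373^1 = - 2796754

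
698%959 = 698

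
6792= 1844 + 4948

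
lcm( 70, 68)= 2380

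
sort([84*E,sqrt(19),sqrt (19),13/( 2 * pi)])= [13/(2 *pi),sqrt( 19 ), sqrt(19), 84*E]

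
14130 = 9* 1570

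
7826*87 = 680862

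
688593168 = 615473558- - 73119610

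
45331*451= 20444281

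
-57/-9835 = 57/9835 = 0.01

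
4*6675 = 26700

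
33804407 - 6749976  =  27054431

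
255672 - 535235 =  - 279563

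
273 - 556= - 283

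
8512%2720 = 352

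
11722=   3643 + 8079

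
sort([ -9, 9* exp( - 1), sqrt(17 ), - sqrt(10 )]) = [ - 9, - sqrt(10 ), 9 * exp( - 1),  sqrt( 17)] 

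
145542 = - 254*( - 573)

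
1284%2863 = 1284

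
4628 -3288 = 1340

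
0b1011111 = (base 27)3E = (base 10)95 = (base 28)3B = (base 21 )4B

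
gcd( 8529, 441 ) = 3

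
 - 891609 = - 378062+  - 513547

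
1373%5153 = 1373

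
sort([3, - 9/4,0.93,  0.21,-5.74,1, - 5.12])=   [  -  5.74, - 5.12,-9/4, 0.21 , 0.93,1,3]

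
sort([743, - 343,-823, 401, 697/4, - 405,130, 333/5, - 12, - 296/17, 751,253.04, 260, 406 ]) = [ - 823, - 405,- 343, - 296/17, - 12,  333/5 , 130, 697/4, 253.04,260,401, 406,  743, 751 ] 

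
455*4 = 1820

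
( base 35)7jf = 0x2427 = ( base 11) 6A54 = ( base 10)9255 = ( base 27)cil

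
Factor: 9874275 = 3^1* 5^2*31^2 *137^1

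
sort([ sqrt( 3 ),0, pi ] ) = [ 0, sqrt(3 ),  pi]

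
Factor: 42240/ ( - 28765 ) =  - 768/523 = - 2^8*3^1*523^(-1 ) 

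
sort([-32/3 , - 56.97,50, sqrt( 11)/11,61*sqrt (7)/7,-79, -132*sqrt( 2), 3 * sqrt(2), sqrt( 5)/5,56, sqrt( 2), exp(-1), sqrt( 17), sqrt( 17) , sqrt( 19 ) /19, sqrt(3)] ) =[ -132*sqrt ( 2),  -  79,-56.97,-32/3 , sqrt (19) /19,sqrt( 11)/11, exp( - 1), sqrt(5 ) /5, sqrt( 2 ),  sqrt( 3 ), sqrt( 17 ),sqrt( 17) , 3*sqrt(2),61*sqrt(7)/7, 50, 56] 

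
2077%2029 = 48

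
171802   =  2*85901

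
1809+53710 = 55519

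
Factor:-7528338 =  - 2^1*3^2*41^1*101^2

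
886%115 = 81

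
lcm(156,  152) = 5928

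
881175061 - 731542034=149633027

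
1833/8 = 229+ 1/8 = 229.12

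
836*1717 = 1435412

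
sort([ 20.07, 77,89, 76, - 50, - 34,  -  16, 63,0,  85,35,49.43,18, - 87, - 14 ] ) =[ - 87,-50,-34,-16, - 14,  0 , 18,20.07, 35, 49.43, 63,76,77  ,  85, 89]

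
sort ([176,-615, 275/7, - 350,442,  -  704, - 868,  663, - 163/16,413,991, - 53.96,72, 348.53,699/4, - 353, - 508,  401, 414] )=[ -868, - 704, - 615 , - 508, - 353,- 350, - 53.96, - 163/16, 275/7,72,699/4,176, 348.53, 401, 413,414, 442,663,991 ]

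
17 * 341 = 5797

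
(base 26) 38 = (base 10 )86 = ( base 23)3H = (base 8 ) 126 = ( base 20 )46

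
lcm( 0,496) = 0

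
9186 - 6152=3034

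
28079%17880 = 10199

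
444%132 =48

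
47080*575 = 27071000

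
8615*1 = 8615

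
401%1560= 401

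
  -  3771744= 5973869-9745613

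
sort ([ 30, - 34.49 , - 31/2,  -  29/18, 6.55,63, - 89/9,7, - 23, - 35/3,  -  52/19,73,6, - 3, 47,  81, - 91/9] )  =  [-34.49,-23, -31/2, - 35/3, - 91/9 ,-89/9, - 3, - 52/19,  -  29/18,6,6.55, 7, 30, 47,  63 , 73, 81]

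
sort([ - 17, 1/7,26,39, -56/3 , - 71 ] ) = [ - 71, - 56/3 , - 17,1/7,26, 39 ] 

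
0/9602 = 0= 0.00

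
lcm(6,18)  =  18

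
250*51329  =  12832250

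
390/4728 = 65/788 = 0.08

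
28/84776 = 7/21194 = 0.00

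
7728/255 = 2576/85 = 30.31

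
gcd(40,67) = 1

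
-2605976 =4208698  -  6814674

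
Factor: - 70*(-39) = 2^1 * 3^1*5^1*7^1*13^1= 2730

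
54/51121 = 54/51121 = 0.00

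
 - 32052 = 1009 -33061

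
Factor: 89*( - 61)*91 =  - 494039 = - 7^1 * 13^1*61^1*89^1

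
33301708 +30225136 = 63526844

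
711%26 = 9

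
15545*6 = 93270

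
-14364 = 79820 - 94184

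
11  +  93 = 104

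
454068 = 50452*9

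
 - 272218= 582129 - 854347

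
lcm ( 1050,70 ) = 1050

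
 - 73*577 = -42121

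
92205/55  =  18441/11 = 1676.45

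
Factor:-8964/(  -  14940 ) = 3/5 = 3^1*5^( - 1) 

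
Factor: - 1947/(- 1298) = 2^( - 1)*3^1  =  3/2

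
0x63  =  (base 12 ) 83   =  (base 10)99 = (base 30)39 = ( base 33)30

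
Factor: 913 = 11^1*83^1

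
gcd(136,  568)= 8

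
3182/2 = 1591 = 1591.00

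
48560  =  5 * 9712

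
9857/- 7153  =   - 9857/7153 = -1.38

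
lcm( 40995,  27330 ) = 81990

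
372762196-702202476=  - 329440280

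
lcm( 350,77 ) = 3850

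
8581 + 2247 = 10828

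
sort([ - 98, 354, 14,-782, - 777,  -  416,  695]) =[ - 782, - 777, - 416, - 98, 14 , 354 , 695]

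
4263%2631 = 1632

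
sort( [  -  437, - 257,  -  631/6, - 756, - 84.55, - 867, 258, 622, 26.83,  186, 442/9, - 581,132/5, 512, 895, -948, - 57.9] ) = [ - 948, - 867, - 756, - 581, - 437 , - 257, - 631/6, - 84.55, - 57.9, 132/5,  26.83, 442/9, 186, 258, 512, 622, 895]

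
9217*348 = 3207516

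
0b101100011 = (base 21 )GJ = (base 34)af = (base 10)355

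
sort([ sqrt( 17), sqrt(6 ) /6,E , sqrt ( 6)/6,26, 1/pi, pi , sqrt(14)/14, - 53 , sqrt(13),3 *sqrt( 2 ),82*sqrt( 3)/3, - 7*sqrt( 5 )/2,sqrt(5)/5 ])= [ - 53, - 7*sqrt(5 ) /2, sqrt(14)/14, 1/pi, sqrt (6 )/6,sqrt(6)/6,sqrt(5) /5 , E,pi,sqrt(13), sqrt( 17), 3*sqrt(2),26, 82* sqrt ( 3)/3 ]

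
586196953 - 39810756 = 546386197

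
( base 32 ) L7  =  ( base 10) 679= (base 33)kj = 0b1010100111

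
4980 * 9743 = 48520140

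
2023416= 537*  3768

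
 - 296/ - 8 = 37+0/1 = 37.00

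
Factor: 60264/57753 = 24/23 =2^3*3^1*23^( - 1 )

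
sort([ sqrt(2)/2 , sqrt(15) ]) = [ sqrt(2 )/2, sqrt( 15)] 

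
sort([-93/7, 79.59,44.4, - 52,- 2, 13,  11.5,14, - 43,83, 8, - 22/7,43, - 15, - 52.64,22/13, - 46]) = [ -52.64  , - 52 ,-46, - 43,-15, - 93/7, - 22/7,-2, 22/13,8,  11.5,  13, 14,43,44.4,79.59, 83 ] 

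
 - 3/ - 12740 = 3/12740 = 0.00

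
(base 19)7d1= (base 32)2MN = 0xad7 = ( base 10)2775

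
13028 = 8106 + 4922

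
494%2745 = 494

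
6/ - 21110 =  - 3/10555 = -0.00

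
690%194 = 108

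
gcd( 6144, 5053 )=1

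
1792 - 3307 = -1515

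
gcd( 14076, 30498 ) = 2346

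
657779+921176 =1578955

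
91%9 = 1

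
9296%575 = 96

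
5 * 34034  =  170170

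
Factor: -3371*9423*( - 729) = 23156636157 = 3^9*349^1*3371^1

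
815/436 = 815/436 = 1.87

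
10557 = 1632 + 8925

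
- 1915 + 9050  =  7135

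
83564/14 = 5968 + 6/7  =  5968.86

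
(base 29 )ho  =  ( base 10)517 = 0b1000000101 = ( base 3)201011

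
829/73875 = 829/73875  =  0.01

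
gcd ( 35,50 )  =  5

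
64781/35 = 1850 + 31/35= 1850.89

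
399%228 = 171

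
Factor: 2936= 2^3*367^1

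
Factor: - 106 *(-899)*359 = 2^1 * 29^1*31^1*53^1*359^1 = 34210546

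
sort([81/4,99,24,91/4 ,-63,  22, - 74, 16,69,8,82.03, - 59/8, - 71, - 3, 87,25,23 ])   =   [ - 74, - 71, - 63, - 59/8,  -  3,8,16,81/4, 22, 91/4,23,24,25,69 , 82.03  ,  87,99 ]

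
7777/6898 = 7777/6898 = 1.13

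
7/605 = 7/605 =0.01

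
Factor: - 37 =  - 37^1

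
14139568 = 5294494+8845074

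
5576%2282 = 1012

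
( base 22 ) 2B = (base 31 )1o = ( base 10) 55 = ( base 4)313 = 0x37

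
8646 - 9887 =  - 1241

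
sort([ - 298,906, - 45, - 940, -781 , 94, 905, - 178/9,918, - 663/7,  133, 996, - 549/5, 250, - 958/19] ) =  [ - 940,  -  781, - 298, - 549/5,- 663/7, - 958/19,-45, - 178/9,94,133, 250,  905, 906,918, 996]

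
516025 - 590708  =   - 74683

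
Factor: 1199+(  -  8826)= - 29^1* 263^1 = - 7627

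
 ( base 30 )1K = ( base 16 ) 32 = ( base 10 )50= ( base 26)1O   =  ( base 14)38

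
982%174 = 112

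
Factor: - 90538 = -2^1*7^1 * 29^1*223^1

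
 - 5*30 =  - 150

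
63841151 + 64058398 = 127899549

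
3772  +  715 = 4487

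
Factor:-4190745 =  - 3^1 * 5^1*13^1*21491^1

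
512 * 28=14336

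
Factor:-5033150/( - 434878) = 5^2*43^1*2341^1 *217439^( - 1)  =  2516575/217439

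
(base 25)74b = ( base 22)95k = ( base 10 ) 4486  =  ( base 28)5k6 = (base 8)10606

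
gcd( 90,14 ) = 2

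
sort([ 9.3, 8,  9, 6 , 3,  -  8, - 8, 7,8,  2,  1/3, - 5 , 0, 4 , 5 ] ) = [-8, - 8, - 5,  0,  1/3,2,  3, 4, 5  ,  6,  7, 8,  8, 9 , 9.3 ] 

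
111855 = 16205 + 95650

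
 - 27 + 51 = 24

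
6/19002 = 1/3167 = 0.00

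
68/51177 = 68/51177= 0.00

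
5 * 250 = 1250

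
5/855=1/171 = 0.01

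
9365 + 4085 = 13450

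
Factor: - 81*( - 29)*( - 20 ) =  -46980 = -2^2*3^4 * 5^1*29^1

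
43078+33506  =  76584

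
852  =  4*213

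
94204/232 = 23551/58 = 406.05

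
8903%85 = 63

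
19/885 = 19/885 = 0.02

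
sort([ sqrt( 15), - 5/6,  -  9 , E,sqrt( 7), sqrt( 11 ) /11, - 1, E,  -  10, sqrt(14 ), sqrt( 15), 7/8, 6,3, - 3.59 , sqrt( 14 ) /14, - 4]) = [ - 10, - 9, - 4, - 3.59 , - 1,-5/6,sqrt( 14 )/14 , sqrt( 11 ) /11,7/8,sqrt ( 7 ) , E, E,3, sqrt(14 ), sqrt(15 ), sqrt( 15 ),6]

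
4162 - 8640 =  - 4478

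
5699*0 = 0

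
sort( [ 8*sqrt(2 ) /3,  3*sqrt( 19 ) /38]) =[ 3*sqrt(19)/38, 8 * sqrt( 2) /3]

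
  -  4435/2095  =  -3 + 370/419= - 2.12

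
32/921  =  32/921 = 0.03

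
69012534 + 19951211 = 88963745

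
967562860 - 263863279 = 703699581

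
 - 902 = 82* ( - 11 ) 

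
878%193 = 106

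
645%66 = 51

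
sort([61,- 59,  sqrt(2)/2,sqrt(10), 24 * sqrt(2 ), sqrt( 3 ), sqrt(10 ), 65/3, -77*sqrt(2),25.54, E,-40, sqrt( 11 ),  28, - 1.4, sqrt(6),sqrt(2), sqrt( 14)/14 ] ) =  [ - 77*sqrt ( 2), - 59, - 40 ,  -  1.4,sqrt(14 ) /14,sqrt(2)/2,sqrt(2), sqrt (3 ), sqrt(6 ),  E , sqrt(10),sqrt( 10) , sqrt(11),65/3,25.54, 28,24*sqrt( 2),61] 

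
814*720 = 586080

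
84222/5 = 84222/5 = 16844.40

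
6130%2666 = 798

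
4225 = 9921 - 5696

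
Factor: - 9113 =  - 13^1 *701^1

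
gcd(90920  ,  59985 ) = 5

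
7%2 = 1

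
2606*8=20848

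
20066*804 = 16133064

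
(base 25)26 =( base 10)56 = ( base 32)1o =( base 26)24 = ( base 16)38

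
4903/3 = 4903/3 = 1634.33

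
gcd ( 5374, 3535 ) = 1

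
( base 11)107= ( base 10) 128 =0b10000000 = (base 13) 9B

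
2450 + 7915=10365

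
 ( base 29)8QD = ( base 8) 16507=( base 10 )7495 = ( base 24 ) D07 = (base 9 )11247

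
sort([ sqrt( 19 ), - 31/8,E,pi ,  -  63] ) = [ -63,-31/8, E, pi,sqrt( 19 )]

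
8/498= 4/249  =  0.02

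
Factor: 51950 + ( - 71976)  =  - 20026 = - 2^1*17^1*19^1*31^1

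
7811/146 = 107/2  =  53.50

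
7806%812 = 498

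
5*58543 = 292715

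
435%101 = 31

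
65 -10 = 55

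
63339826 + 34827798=98167624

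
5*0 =0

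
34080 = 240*142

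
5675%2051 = 1573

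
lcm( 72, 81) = 648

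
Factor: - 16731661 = -31^1 * 373^1*1447^1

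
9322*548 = 5108456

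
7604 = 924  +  6680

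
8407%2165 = 1912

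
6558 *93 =609894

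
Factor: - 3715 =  -5^1*743^1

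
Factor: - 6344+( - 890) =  - 2^1*3617^1 = - 7234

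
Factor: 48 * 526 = 25248 = 2^5*3^1*263^1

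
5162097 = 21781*237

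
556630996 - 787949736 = -231318740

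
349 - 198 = 151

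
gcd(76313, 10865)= 1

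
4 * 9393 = 37572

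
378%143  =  92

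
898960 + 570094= 1469054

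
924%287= 63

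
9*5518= 49662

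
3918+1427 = 5345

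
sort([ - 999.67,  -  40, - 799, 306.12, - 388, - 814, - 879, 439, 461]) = [ - 999.67, - 879, - 814,  -  799, - 388, - 40, 306.12, 439 , 461]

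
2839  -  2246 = 593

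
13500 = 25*540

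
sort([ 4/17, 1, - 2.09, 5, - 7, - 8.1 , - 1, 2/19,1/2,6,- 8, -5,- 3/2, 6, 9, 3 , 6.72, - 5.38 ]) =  [ - 8.1, - 8,  -  7, - 5.38, - 5, - 2.09 , - 3/2,-1, 2/19, 4/17,1/2, 1, 3, 5,6 , 6,6.72, 9 ] 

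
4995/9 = 555 = 555.00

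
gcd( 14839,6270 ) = 209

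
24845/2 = 24845/2 =12422.50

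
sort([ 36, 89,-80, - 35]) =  [ - 80 ,  -  35, 36,89] 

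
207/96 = 69/32= 2.16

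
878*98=86044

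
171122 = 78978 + 92144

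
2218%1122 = 1096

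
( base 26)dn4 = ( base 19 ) 1704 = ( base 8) 22256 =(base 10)9390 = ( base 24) G76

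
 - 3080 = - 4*770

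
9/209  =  9/209 =0.04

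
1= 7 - 6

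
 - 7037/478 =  - 15+133/478 = -  14.72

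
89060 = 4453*20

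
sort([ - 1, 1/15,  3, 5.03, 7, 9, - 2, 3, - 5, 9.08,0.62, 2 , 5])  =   [- 5,- 2, - 1, 1/15, 0.62,2 , 3,  3, 5, 5.03, 7 , 9, 9.08]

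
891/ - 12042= - 1  +  413/446= - 0.07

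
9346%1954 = 1530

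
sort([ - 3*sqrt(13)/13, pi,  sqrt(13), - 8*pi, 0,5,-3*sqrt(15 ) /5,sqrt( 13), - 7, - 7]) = [-8*pi ,-7,-7, - 3*sqrt(15 )/5, - 3*sqrt(13)/13,0,pi,sqrt(13),  sqrt( 13 ),5]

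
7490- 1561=5929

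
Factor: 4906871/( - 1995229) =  - 29^( - 1)*107^( - 1 ) * 293^1*643^( -1 ) * 16747^1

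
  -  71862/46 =-1563 + 18/23 = - 1562.22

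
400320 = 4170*96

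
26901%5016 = 1821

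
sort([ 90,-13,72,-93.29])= [ - 93.29, - 13, 72, 90 ] 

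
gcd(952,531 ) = 1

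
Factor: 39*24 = 2^3*3^2*13^1 =936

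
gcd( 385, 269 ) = 1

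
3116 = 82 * 38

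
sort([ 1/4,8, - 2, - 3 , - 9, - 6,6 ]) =[ - 9,  -  6, - 3, - 2,  1/4,6 , 8]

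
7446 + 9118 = 16564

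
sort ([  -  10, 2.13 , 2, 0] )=[ - 10,0,  2,2.13]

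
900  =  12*75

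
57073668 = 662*86214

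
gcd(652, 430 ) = 2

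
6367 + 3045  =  9412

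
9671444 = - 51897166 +61568610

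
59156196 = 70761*836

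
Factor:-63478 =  - 2^1*17^1*1867^1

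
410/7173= 410/7173 = 0.06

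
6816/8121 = 2272/2707 = 0.84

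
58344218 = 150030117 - 91685899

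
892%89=2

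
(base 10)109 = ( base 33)3A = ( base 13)85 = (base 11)9A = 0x6D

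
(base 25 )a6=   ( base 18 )e4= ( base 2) 100000000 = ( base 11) 213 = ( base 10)256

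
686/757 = 686/757=0.91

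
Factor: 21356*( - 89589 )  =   - 2^2*3^1*19^1*281^1*29863^1 = - 1913262684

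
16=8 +8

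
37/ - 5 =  - 37/5 = - 7.40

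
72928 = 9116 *8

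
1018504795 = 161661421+856843374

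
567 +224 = 791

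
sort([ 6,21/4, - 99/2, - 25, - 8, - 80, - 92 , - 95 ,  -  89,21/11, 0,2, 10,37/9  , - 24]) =[ - 95, - 92,-89, - 80, - 99/2, - 25, - 24, - 8,  0,21/11,2,37/9, 21/4,6, 10] 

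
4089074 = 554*7381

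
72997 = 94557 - 21560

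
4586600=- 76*(-60350) 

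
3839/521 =3839/521 = 7.37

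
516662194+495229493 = 1011891687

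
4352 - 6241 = - 1889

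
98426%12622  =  10072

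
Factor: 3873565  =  5^1*167^1*4639^1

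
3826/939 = 4+70/939  =  4.07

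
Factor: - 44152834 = -2^1*11^1*47^1*42701^1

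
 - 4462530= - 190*23487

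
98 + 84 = 182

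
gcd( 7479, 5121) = 9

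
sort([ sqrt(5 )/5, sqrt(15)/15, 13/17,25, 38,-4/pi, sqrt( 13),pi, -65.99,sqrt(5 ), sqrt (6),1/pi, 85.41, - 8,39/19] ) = [ - 65.99, - 8, - 4/pi,sqrt(15 )/15,1/pi,sqrt( 5 )/5,13/17,39/19,sqrt (5), sqrt( 6 ) , pi,sqrt(13 ), 25,38,  85.41]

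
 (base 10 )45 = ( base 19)27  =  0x2D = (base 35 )1A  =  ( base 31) 1E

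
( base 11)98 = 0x6b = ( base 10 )107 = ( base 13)83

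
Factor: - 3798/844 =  - 9/2= -2^ ( - 1)*3^2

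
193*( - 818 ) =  - 157874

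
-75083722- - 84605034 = 9521312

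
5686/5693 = 5686/5693 = 1.00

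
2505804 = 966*2594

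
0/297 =0 = 0.00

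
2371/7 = 2371/7=338.71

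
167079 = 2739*61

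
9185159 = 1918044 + 7267115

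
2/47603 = 2/47603 = 0.00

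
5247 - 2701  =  2546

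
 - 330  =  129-459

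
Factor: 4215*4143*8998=157129779510 = 2^1  *  3^2*5^1*11^1*281^1*409^1*1381^1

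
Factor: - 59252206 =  - 2^1*13^1 *83^1*27457^1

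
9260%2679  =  1223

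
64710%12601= 1705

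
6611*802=5302022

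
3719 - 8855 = -5136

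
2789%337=93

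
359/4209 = 359/4209 = 0.09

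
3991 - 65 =3926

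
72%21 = 9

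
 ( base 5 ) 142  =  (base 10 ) 47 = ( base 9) 52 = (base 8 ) 57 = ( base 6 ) 115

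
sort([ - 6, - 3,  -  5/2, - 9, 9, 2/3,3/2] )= [-9, - 6, - 3, - 5/2, 2/3, 3/2,  9 ]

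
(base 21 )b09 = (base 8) 11374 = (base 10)4860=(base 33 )4F9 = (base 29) 5mh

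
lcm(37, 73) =2701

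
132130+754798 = 886928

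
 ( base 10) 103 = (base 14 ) 75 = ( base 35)2X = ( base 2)1100111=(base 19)58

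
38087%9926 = 8309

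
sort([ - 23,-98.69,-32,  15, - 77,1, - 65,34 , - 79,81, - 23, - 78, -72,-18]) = [ - 98.69, - 79, - 78 , - 77, - 72, - 65,-32 , - 23, - 23, - 18,  1, 15,34,81]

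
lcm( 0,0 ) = 0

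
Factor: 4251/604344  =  109/15496 = 2^ ( - 3)*13^( - 1 ) * 109^1*149^( - 1 )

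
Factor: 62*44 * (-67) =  - 2^3*11^1*31^1* 67^1 = -182776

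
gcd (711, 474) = 237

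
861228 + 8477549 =9338777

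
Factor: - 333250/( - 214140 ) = 2^( - 1 )*3^(  -  1 )*5^2*31^1*83^( - 1) = 775/498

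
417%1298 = 417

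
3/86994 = 1/28998= 0.00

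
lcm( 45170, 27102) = 135510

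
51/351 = 17/117 = 0.15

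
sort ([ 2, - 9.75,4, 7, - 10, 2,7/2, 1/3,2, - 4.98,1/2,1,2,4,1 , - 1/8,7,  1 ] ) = [ - 10,-9.75, - 4.98, - 1/8, 1/3 , 1/2,1,1,1,2,  2, 2,2, 7/2,  4, 4,  7, 7 ]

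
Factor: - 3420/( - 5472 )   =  5/8 = 2^( - 3)*5^1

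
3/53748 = 1/17916 = 0.00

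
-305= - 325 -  - 20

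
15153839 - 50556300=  - 35402461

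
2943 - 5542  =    -  2599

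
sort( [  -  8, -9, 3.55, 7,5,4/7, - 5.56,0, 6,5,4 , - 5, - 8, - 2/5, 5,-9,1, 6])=[- 9,  -  9, - 8 ,  -  8,-5.56, - 5,-2/5, 0, 4/7,  1,3.55,4,5,5, 5, 6,6,7]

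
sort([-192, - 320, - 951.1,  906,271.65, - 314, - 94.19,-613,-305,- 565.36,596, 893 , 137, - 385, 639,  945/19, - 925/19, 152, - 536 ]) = [ - 951.1, - 613, - 565.36, -536, - 385, - 320 , - 314, - 305, - 192, - 94.19,-925/19, 945/19,137,152 , 271.65,596, 639 , 893, 906 ]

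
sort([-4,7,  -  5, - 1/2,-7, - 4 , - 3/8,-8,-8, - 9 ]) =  [ - 9, - 8,-8,-7,  -  5 , - 4, - 4 , - 1/2, - 3/8 , 7 ]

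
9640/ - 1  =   - 9640/1 = - 9640.00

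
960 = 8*120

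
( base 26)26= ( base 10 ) 58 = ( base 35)1N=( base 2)111010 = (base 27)24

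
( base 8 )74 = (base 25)2A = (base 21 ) 2I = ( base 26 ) 28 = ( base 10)60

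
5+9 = 14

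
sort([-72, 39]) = [ - 72,39] 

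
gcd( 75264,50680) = 56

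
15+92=107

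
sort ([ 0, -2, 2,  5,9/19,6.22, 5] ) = [ - 2, 0,9/19,2,5,5,  6.22]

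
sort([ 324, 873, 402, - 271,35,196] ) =[ - 271,35, 196, 324, 402, 873]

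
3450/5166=575/861= 0.67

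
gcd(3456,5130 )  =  54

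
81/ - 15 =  - 27/5 = - 5.40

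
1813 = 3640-1827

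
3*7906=23718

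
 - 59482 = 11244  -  70726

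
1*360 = 360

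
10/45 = 2/9= 0.22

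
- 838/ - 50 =419/25 = 16.76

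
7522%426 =280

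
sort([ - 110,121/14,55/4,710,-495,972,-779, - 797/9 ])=[-779, - 495, - 110, - 797/9,121/14, 55/4,710,  972 ] 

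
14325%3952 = 2469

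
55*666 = 36630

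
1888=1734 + 154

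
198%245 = 198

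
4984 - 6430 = - 1446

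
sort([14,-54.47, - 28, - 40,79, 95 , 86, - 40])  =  [ - 54.47,  -  40,-40, - 28, 14 , 79, 86, 95 ]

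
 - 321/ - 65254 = 321/65254= 0.00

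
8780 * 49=430220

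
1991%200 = 191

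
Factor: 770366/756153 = 2^1*3^( - 2 ) * 67^1 * 5749^1*84017^( -1 )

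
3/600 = 1/200 = 0.01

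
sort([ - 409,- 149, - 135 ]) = [ - 409, - 149,-135]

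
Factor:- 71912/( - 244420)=2^1*5^ ( -1 )*  11^( - 2)*89^1 =178/605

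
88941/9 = 29647/3 =9882.33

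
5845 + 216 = 6061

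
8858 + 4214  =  13072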